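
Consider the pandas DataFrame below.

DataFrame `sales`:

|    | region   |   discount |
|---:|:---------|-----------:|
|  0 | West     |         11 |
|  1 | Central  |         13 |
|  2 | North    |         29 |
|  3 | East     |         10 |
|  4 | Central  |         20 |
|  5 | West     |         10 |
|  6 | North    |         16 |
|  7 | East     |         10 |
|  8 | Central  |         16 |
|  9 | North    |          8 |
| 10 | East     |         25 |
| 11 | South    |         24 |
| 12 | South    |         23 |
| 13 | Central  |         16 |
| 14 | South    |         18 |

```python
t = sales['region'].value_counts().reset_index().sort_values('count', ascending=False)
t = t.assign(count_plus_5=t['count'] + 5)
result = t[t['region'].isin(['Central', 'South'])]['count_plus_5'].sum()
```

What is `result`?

17

value_counts of region:
region
Central    4
North      3
East       3
South      3
West       2
Name: count, dtype: int64
reset_index():
    region  count
0  Central      4
1    North      3
2     East      3
3    South      3
4     West      2
sort by count descending:
    region  count
0  Central      4
1    North      3
2     East      3
3    South      3
4     West      2
add column count_plus_5 = t['count'] + 5:
    region  count  count_plus_5
0  Central      4             9
1    North      3             8
2     East      3             8
3    South      3             8
4     West      2             7
filter rows where region in ['Central', 'South']:
    region  count  count_plus_5
0  Central      4             9
3    South      3             8
Then the sum of column 'count_plus_5': 17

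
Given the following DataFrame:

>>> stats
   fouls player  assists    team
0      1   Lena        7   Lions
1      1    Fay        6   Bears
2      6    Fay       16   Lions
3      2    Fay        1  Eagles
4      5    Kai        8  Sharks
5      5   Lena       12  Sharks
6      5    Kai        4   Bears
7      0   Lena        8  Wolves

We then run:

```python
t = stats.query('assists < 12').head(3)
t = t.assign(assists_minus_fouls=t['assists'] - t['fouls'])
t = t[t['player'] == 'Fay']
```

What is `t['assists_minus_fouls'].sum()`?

4

filter rows where assists < 12:
   fouls player  assists    team
0      1   Lena        7   Lions
1      1    Fay        6   Bears
3      2    Fay        1  Eagles
4      5    Kai        8  Sharks
6      5    Kai        4   Bears
7      0   Lena        8  Wolves
take first 3 rows:
   fouls player  assists    team
0      1   Lena        7   Lions
1      1    Fay        6   Bears
3      2    Fay        1  Eagles
add column assists_minus_fouls = t['assists'] - t['fouls']:
   fouls player  assists    team  assists_minus_fouls
0      1   Lena        7   Lions                    6
1      1    Fay        6   Bears                    5
3      2    Fay        1  Eagles                   -1
filter rows where player == 'Fay':
   fouls player  assists    team  assists_minus_fouls
1      1    Fay        6   Bears                    5
3      2    Fay        1  Eagles                   -1
Reading off the sum of column 'assists_minus_fouls', we get 4.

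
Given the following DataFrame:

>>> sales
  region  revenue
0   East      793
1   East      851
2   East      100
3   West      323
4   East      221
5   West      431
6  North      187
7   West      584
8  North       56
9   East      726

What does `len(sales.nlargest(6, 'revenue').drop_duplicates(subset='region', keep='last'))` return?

2

take 6 rows with largest revenue:
  region  revenue
1   East      851
0   East      793
9   East      726
7   West      584
5   West      431
3   West      323
drop duplicate region (keep=last):
  region  revenue
9   East      726
3   West      323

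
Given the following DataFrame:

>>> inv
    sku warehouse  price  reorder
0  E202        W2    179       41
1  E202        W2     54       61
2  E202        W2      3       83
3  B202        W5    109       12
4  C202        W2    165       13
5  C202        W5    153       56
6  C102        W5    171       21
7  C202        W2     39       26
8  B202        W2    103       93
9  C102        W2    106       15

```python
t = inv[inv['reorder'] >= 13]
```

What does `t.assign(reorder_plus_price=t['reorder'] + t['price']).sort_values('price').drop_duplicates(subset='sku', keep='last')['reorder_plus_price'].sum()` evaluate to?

786

filter rows where reorder >= 13:
    sku warehouse  price  reorder
0  E202        W2    179       41
1  E202        W2     54       61
2  E202        W2      3       83
4  C202        W2    165       13
5  C202        W5    153       56
6  C102        W5    171       21
7  C202        W2     39       26
8  B202        W2    103       93
9  C102        W2    106       15
add column reorder_plus_price = t['reorder'] + t['price']:
    sku warehouse  price  reorder  reorder_plus_price
0  E202        W2    179       41                 220
1  E202        W2     54       61                 115
2  E202        W2      3       83                  86
4  C202        W2    165       13                 178
5  C202        W5    153       56                 209
6  C102        W5    171       21                 192
7  C202        W2     39       26                  65
8  B202        W2    103       93                 196
9  C102        W2    106       15                 121
sort by price:
    sku warehouse  price  reorder  reorder_plus_price
2  E202        W2      3       83                  86
7  C202        W2     39       26                  65
1  E202        W2     54       61                 115
8  B202        W2    103       93                 196
9  C102        W2    106       15                 121
5  C202        W5    153       56                 209
4  C202        W2    165       13                 178
6  C102        W5    171       21                 192
0  E202        W2    179       41                 220
drop duplicate sku (keep=last):
    sku warehouse  price  reorder  reorder_plus_price
8  B202        W2    103       93                 196
4  C202        W2    165       13                 178
6  C102        W5    171       21                 192
0  E202        W2    179       41                 220
sum of column 'reorder_plus_price' → 786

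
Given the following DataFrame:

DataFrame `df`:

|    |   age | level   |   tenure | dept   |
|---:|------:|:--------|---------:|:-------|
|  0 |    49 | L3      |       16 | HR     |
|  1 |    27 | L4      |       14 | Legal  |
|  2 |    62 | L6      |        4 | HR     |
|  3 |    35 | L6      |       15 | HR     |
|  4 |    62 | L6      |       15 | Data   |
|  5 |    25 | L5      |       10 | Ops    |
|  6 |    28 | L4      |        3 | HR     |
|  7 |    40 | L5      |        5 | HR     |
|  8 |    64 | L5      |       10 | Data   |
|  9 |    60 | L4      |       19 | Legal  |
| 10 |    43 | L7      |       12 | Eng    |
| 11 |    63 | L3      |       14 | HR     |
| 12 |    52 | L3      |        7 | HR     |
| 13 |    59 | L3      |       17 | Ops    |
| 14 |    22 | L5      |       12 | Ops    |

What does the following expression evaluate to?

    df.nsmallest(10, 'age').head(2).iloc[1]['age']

25

take 10 rows with smallest age:
    age level  tenure   dept
14   22    L5      12    Ops
5    25    L5      10    Ops
1    27    L4      14  Legal
6    28    L4       3     HR
3    35    L6      15     HR
7    40    L5       5     HR
10   43    L7      12    Eng
0    49    L3      16     HR
12   52    L3       7     HR
13   59    L3      17    Ops
take first 2 rows:
    age level  tenure dept
14   22    L5      12  Ops
5    25    L5      10  Ops
Reading off the value at position 1, column 'age', we get 25.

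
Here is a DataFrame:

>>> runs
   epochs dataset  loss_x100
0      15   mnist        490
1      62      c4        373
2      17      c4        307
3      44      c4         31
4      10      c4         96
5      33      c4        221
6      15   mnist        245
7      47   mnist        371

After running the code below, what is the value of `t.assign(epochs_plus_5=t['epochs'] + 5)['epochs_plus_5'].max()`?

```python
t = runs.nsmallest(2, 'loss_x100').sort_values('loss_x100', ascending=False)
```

take 2 rows with smallest loss_x100:
   epochs dataset  loss_x100
3      44      c4         31
4      10      c4         96
sort by loss_x100 descending:
   epochs dataset  loss_x100
4      10      c4         96
3      44      c4         31
add column epochs_plus_5 = t['epochs'] + 5:
   epochs dataset  loss_x100  epochs_plus_5
4      10      c4         96             15
3      44      c4         31             49
Reading off the max of column 'epochs_plus_5', we get 49.

49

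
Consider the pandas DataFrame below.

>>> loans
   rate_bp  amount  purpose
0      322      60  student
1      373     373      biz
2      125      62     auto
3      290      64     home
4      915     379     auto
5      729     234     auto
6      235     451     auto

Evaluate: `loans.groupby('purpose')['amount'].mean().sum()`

778.5

group by purpose, mean of amount:
purpose
auto       281.5
biz        373.0
home        64.0
student     60.0
Name: amount, dtype: float64
Hence 778.5.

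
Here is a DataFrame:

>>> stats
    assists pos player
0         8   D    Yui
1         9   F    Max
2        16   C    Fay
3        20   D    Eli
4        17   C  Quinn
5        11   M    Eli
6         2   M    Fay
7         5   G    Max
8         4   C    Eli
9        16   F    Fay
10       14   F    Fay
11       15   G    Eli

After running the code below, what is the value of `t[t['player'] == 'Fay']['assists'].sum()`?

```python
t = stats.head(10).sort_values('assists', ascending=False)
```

34

take first 10 rows:
   assists pos player
0        8   D    Yui
1        9   F    Max
2       16   C    Fay
3       20   D    Eli
4       17   C  Quinn
5       11   M    Eli
6        2   M    Fay
7        5   G    Max
8        4   C    Eli
9       16   F    Fay
sort by assists descending:
   assists pos player
3       20   D    Eli
4       17   C  Quinn
2       16   C    Fay
9       16   F    Fay
5       11   M    Eli
1        9   F    Max
0        8   D    Yui
7        5   G    Max
8        4   C    Eli
6        2   M    Fay
filter rows where player == 'Fay':
   assists pos player
2       16   C    Fay
9       16   F    Fay
6        2   M    Fay
Hence 34.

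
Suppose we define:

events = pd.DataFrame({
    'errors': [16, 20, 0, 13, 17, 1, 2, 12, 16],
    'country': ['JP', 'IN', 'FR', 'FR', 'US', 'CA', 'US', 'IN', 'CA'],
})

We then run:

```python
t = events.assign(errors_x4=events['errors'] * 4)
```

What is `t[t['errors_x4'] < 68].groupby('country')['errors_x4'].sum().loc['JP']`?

64

add column errors_x4 = events['errors'] * 4:
   errors country  errors_x4
0      16      JP         64
1      20      IN         80
2       0      FR          0
3      13      FR         52
4      17      US         68
5       1      CA          4
6       2      US          8
7      12      IN         48
8      16      CA         64
filter rows where errors_x4 < 68:
   errors country  errors_x4
0      16      JP         64
2       0      FR          0
3      13      FR         52
5       1      CA          4
6       2      US          8
7      12      IN         48
8      16      CA         64
group by country, sum of errors_x4:
country
CA    68
FR    52
IN    48
JP    64
US     8
Name: errors_x4, dtype: int64
Then the value at index 'JP': 64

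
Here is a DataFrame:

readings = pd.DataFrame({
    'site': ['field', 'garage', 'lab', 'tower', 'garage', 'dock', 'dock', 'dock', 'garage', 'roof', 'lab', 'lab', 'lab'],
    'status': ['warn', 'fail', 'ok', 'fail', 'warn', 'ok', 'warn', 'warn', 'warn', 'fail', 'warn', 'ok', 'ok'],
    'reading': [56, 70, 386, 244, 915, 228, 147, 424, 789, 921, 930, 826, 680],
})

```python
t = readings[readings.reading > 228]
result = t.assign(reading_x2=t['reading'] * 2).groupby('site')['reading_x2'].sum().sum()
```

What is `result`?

12230

filter rows where reading > 228:
      site status  reading
2      lab     ok      386
3    tower   fail      244
4   garage   warn      915
7     dock   warn      424
8   garage   warn      789
9     roof   fail      921
10     lab   warn      930
11     lab     ok      826
12     lab     ok      680
add column reading_x2 = t['reading'] * 2:
      site status  reading  reading_x2
2      lab     ok      386         772
3    tower   fail      244         488
4   garage   warn      915        1830
7     dock   warn      424         848
8   garage   warn      789        1578
9     roof   fail      921        1842
10     lab   warn      930        1860
11     lab     ok      826        1652
12     lab     ok      680        1360
group by site, sum of reading_x2:
site
dock       848
garage    3408
lab       5644
roof      1842
tower      488
Name: reading_x2, dtype: int64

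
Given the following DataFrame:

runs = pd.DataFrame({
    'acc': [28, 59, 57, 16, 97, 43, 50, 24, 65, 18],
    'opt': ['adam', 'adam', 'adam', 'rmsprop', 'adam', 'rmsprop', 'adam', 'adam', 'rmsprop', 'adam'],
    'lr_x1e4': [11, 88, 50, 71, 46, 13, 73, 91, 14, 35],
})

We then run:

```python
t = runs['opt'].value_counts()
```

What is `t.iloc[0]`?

7

value_counts of opt:
opt
adam       7
rmsprop    3
Name: count, dtype: int64
So iloc[0] = 7.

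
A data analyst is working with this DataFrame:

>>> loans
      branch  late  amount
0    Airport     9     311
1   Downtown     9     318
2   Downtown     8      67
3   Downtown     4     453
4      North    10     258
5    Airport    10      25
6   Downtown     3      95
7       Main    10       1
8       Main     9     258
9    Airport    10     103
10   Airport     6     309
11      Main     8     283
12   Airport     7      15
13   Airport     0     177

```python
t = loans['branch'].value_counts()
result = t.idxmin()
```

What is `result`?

value_counts of branch:
branch
Airport     6
Downtown    4
Main        3
North       1
Name: count, dtype: int64

North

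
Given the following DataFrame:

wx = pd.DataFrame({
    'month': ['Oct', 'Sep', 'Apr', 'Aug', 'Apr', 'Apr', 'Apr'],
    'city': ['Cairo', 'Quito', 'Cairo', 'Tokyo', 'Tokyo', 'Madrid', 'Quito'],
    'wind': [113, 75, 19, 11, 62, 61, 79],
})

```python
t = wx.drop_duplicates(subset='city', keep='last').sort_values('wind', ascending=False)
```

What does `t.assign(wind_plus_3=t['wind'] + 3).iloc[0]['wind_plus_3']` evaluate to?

82

drop duplicate city (keep=last):
  month    city  wind
2   Apr   Cairo    19
4   Apr   Tokyo    62
5   Apr  Madrid    61
6   Apr   Quito    79
sort by wind descending:
  month    city  wind
6   Apr   Quito    79
4   Apr   Tokyo    62
5   Apr  Madrid    61
2   Apr   Cairo    19
add column wind_plus_3 = t['wind'] + 3:
  month    city  wind  wind_plus_3
6   Apr   Quito    79           82
4   Apr   Tokyo    62           65
5   Apr  Madrid    61           64
2   Apr   Cairo    19           22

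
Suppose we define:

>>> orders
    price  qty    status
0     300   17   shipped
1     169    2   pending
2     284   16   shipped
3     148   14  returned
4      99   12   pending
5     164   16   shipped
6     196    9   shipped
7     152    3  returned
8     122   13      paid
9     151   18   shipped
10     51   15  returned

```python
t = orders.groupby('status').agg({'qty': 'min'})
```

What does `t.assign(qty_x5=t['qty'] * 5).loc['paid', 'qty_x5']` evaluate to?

group by status, min of qty:
          qty
status       
paid       13
pending     2
returned    3
shipped     9
add column qty_x5 = t['qty'] * 5:
          qty  qty_x5
status               
paid       13      65
pending     2      10
returned    3      15
shipped     9      45
Taking the value at row 'paid', column 'qty_x5' gives 65.

65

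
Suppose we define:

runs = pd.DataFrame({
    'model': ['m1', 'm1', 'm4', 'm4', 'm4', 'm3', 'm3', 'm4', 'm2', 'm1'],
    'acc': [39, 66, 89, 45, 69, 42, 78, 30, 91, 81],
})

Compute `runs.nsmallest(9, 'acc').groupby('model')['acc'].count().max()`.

take 9 rows with smallest acc:
  model  acc
7    m4   30
0    m1   39
5    m3   42
3    m4   45
1    m1   66
4    m4   69
6    m3   78
9    m1   81
2    m4   89
group by model, count of acc:
model
m1    3
m3    2
m4    4
Name: acc, dtype: int64

4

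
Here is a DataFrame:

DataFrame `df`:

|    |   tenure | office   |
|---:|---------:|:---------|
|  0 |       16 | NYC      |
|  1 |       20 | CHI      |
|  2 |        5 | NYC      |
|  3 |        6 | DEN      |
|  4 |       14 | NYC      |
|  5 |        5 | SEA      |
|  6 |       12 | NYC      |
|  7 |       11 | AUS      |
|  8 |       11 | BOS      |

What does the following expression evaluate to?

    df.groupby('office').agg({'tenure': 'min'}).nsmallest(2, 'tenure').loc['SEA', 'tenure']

5

group by office, min of tenure:
        tenure
office        
AUS         11
BOS         11
CHI         20
DEN          6
NYC          5
SEA          5
take 2 rows with smallest tenure:
        tenure
office        
NYC          5
SEA          5
The value at row 'SEA', column 'tenure' is 5.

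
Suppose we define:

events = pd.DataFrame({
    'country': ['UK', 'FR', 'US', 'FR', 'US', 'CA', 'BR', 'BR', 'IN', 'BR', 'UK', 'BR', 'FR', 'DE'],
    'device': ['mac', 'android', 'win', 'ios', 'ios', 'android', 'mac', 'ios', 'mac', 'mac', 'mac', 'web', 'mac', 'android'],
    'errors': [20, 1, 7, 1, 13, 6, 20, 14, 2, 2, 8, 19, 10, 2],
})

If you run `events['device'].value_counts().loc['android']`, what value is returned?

value_counts of device:
device
mac        6
android    3
ios        3
win        1
web        1
Name: count, dtype: int64
value at index 'android' → 3

3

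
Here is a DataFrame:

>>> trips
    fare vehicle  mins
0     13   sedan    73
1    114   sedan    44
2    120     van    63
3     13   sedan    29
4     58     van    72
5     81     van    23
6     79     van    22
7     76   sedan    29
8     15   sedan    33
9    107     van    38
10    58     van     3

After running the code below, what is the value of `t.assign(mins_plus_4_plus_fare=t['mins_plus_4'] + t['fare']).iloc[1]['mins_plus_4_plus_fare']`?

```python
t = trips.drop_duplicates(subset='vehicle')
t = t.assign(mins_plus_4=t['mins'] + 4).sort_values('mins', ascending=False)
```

187

drop duplicate vehicle (keep=first):
   fare vehicle  mins
0    13   sedan    73
2   120     van    63
add column mins_plus_4 = t['mins'] + 4:
   fare vehicle  mins  mins_plus_4
0    13   sedan    73           77
2   120     van    63           67
sort by mins descending:
   fare vehicle  mins  mins_plus_4
0    13   sedan    73           77
2   120     van    63           67
add column mins_plus_4_plus_fare = t['mins_plus_4'] + t['fare']:
   fare vehicle  mins  mins_plus_4  mins_plus_4_plus_fare
0    13   sedan    73           77                     90
2   120     van    63           67                    187
Hence 187.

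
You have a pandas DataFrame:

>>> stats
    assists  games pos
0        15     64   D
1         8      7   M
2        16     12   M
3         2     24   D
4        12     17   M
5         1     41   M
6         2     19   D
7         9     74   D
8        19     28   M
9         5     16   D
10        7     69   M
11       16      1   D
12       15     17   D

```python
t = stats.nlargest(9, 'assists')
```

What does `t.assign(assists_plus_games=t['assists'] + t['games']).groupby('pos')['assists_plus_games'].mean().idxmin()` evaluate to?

take 9 rows with largest assists:
    assists  games pos
8        19     28   M
2        16     12   M
11       16      1   D
0        15     64   D
12       15     17   D
4        12     17   M
7         9     74   D
1         8      7   M
10        7     69   M
add column assists_plus_games = t['assists'] + t['games']:
    assists  games pos  assists_plus_games
8        19     28   M                  47
2        16     12   M                  28
11       16      1   D                  17
0        15     64   D                  79
12       15     17   D                  32
4        12     17   M                  29
7         9     74   D                  83
1         8      7   M                  15
10        7     69   M                  76
group by pos, mean of assists_plus_games:
pos
D    52.75
M    39.00
Name: assists_plus_games, dtype: float64

M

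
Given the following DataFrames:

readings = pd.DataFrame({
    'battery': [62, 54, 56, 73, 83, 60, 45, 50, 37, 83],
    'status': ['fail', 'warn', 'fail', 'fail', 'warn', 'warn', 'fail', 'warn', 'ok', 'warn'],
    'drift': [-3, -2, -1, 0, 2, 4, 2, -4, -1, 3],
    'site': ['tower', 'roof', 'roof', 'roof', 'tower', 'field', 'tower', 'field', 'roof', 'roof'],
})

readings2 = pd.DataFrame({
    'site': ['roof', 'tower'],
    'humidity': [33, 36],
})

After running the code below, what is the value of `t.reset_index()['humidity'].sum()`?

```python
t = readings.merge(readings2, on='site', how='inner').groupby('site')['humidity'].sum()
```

273

merge on 'site' (how='inner') → 8 rows:
   battery status  drift   site  humidity
0       62   fail     -3  tower        36
1       54   warn     -2   roof        33
2       56   fail     -1   roof        33
3       73   fail      0   roof        33
4       83   warn      2  tower        36
5       45   fail      2  tower        36
6       37     ok     -1   roof        33
7       83   warn      3   roof        33
group by site, sum of humidity:
site
roof     165
tower    108
Name: humidity, dtype: int64
reset_index():
    site  humidity
0   roof       165
1  tower       108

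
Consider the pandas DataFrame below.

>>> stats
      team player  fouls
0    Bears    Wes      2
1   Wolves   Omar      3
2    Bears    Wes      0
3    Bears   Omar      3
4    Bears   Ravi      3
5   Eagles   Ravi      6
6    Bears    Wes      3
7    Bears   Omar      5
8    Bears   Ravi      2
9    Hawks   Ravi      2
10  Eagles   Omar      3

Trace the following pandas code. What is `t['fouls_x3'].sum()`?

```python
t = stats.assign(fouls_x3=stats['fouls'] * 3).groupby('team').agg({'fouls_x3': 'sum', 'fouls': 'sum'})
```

96

add column fouls_x3 = stats['fouls'] * 3:
      team player  fouls  fouls_x3
0    Bears    Wes      2         6
1   Wolves   Omar      3         9
2    Bears    Wes      0         0
3    Bears   Omar      3         9
4    Bears   Ravi      3         9
5   Eagles   Ravi      6        18
6    Bears    Wes      3         9
7    Bears   Omar      5        15
8    Bears   Ravi      2         6
9    Hawks   Ravi      2         6
10  Eagles   Omar      3         9
group by team: sum(fouls_x3), sum(fouls):
        fouls_x3  fouls
team                   
Bears         54     18
Eagles        27      9
Hawks          6      2
Wolves         9      3
Then the sum of column 'fouls_x3': 96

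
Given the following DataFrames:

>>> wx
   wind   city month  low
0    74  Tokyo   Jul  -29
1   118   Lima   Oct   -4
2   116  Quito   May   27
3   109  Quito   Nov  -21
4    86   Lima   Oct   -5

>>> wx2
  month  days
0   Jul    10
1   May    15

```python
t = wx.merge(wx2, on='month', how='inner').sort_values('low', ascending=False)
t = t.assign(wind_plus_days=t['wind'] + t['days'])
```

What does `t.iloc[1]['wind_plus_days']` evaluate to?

merge on 'month' (how='inner') → 2 rows:
   wind   city month  low  days
0    74  Tokyo   Jul  -29    10
1   116  Quito   May   27    15
sort by low descending:
   wind   city month  low  days
1   116  Quito   May   27    15
0    74  Tokyo   Jul  -29    10
add column wind_plus_days = t['wind'] + t['days']:
   wind   city month  low  days  wind_plus_days
1   116  Quito   May   27    15             131
0    74  Tokyo   Jul  -29    10              84
So iloc[1]['wind_plus_days'] = 84.

84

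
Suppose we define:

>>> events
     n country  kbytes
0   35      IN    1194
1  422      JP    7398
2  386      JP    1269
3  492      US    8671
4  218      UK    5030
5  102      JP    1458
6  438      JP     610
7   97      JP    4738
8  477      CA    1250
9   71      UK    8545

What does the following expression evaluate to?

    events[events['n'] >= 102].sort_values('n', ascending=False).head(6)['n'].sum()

2433

filter rows where n >= 102:
     n country  kbytes
1  422      JP    7398
2  386      JP    1269
3  492      US    8671
4  218      UK    5030
5  102      JP    1458
6  438      JP     610
8  477      CA    1250
sort by n descending:
     n country  kbytes
3  492      US    8671
8  477      CA    1250
6  438      JP     610
1  422      JP    7398
2  386      JP    1269
4  218      UK    5030
5  102      JP    1458
take first 6 rows:
     n country  kbytes
3  492      US    8671
8  477      CA    1250
6  438      JP     610
1  422      JP    7398
2  386      JP    1269
4  218      UK    5030
So sum() = 2433.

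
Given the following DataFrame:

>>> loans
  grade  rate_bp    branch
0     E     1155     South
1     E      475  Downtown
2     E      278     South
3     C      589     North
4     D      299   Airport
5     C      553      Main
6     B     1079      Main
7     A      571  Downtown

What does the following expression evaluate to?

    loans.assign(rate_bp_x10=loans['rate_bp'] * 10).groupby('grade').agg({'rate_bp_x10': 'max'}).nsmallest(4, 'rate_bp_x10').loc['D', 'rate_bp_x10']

2990

add column rate_bp_x10 = loans['rate_bp'] * 10:
  grade  rate_bp    branch  rate_bp_x10
0     E     1155     South        11550
1     E      475  Downtown         4750
2     E      278     South         2780
3     C      589     North         5890
4     D      299   Airport         2990
5     C      553      Main         5530
6     B     1079      Main        10790
7     A      571  Downtown         5710
group by grade, max of rate_bp_x10:
       rate_bp_x10
grade             
A             5710
B            10790
C             5890
D             2990
E            11550
take 4 rows with smallest rate_bp_x10:
       rate_bp_x10
grade             
D             2990
A             5710
C             5890
B            10790
Finally, value at row 'D', column 'rate_bp_x10' = 2990.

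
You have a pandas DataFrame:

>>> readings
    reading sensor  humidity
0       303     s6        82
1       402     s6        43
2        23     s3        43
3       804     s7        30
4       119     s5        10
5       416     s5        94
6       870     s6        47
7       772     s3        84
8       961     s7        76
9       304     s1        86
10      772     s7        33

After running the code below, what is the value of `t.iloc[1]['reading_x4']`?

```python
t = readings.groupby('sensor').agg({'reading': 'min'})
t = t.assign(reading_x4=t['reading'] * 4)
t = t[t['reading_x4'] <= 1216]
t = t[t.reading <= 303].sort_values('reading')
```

group by sensor, min of reading:
        reading
sensor         
s1          304
s3           23
s5          119
s6          303
s7          772
add column reading_x4 = t['reading'] * 4:
        reading  reading_x4
sensor                     
s1          304        1216
s3           23          92
s5          119         476
s6          303        1212
s7          772        3088
filter rows where reading_x4 <= 1216:
        reading  reading_x4
sensor                     
s1          304        1216
s3           23          92
s5          119         476
s6          303        1212
filter rows where reading <= 303:
        reading  reading_x4
sensor                     
s3           23          92
s5          119         476
s6          303        1212
sort by reading:
        reading  reading_x4
sensor                     
s3           23          92
s5          119         476
s6          303        1212
value at position 1, column 'reading_x4' → 476

476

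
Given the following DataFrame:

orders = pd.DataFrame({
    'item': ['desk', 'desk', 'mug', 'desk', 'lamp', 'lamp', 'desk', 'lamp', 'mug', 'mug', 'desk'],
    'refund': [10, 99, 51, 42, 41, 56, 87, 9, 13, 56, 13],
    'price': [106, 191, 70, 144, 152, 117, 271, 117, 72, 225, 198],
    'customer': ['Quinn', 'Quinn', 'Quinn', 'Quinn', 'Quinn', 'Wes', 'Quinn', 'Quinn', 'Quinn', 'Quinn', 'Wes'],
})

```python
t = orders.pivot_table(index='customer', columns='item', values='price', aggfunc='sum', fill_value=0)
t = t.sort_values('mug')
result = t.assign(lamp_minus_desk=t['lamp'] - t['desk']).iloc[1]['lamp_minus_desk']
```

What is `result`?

-443

pivot: rows=customer, cols=item, sum(price):
item      desk  lamp  mug
customer                 
Quinn      712   269  367
Wes        198   117    0
sort by mug:
item      desk  lamp  mug
customer                 
Wes        198   117    0
Quinn      712   269  367
add column lamp_minus_desk = t['lamp'] - t['desk']:
item      desk  lamp  mug  lamp_minus_desk
customer                                  
Wes        198   117    0              -81
Quinn      712   269  367             -443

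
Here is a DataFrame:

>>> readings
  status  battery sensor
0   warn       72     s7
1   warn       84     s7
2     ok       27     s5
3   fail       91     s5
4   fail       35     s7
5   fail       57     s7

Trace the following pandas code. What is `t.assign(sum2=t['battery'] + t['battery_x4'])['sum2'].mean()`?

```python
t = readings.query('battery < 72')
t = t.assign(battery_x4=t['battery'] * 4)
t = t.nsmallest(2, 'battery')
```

filter rows where battery < 72:
  status  battery sensor
2     ok       27     s5
4   fail       35     s7
5   fail       57     s7
add column battery_x4 = t['battery'] * 4:
  status  battery sensor  battery_x4
2     ok       27     s5         108
4   fail       35     s7         140
5   fail       57     s7         228
take 2 rows with smallest battery:
  status  battery sensor  battery_x4
2     ok       27     s5         108
4   fail       35     s7         140
add column sum2 = t['battery'] + t['battery_x4']:
  status  battery sensor  battery_x4  sum2
2     ok       27     s5         108   135
4   fail       35     s7         140   175
So mean() = 155.0.

155.0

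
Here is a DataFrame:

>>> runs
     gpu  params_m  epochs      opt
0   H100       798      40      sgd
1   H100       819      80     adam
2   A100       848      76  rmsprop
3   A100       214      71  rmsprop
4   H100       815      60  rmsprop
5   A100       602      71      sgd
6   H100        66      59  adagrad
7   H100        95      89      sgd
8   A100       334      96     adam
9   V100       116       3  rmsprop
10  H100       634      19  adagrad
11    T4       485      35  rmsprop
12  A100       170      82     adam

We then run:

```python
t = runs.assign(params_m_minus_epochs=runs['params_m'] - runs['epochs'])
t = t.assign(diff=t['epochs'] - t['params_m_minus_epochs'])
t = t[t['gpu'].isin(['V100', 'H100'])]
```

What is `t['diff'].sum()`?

-2643

add column params_m_minus_epochs = runs['params_m'] - runs['epochs']:
     gpu  params_m  epochs      opt  params_m_minus_epochs
0   H100       798      40      sgd                    758
1   H100       819      80     adam                    739
2   A100       848      76  rmsprop                    772
3   A100       214      71  rmsprop                    143
4   H100       815      60  rmsprop                    755
5   A100       602      71      sgd                    531
6   H100        66      59  adagrad                      7
7   H100        95      89      sgd                      6
8   A100       334      96     adam                    238
9   V100       116       3  rmsprop                    113
10  H100       634      19  adagrad                    615
11    T4       485      35  rmsprop                    450
12  A100       170      82     adam                     88
add column diff = t['epochs'] - t['params_m_minus_epochs']:
     gpu  params_m  epochs      opt  params_m_minus_epochs  diff
0   H100       798      40      sgd                    758  -718
1   H100       819      80     adam                    739  -659
2   A100       848      76  rmsprop                    772  -696
3   A100       214      71  rmsprop                    143   -72
4   H100       815      60  rmsprop                    755  -695
5   A100       602      71      sgd                    531  -460
6   H100        66      59  adagrad                      7    52
7   H100        95      89      sgd                      6    83
8   A100       334      96     adam                    238  -142
9   V100       116       3  rmsprop                    113  -110
10  H100       634      19  adagrad                    615  -596
11    T4       485      35  rmsprop                    450  -415
12  A100       170      82     adam                     88    -6
filter rows where gpu in ['V100', 'H100']:
     gpu  params_m  epochs      opt  params_m_minus_epochs  diff
0   H100       798      40      sgd                    758  -718
1   H100       819      80     adam                    739  -659
4   H100       815      60  rmsprop                    755  -695
6   H100        66      59  adagrad                      7    52
7   H100        95      89      sgd                      6    83
9   V100       116       3  rmsprop                    113  -110
10  H100       634      19  adagrad                    615  -596
Hence -2643.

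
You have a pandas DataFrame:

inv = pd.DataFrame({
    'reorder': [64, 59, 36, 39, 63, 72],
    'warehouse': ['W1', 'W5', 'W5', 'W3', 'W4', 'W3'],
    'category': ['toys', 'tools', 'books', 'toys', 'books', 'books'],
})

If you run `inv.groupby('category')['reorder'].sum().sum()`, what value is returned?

group by category, sum of reorder:
category
books    171
tools     59
toys     103
Name: reorder, dtype: int64
Finally, sum of the resulting series = 333.

333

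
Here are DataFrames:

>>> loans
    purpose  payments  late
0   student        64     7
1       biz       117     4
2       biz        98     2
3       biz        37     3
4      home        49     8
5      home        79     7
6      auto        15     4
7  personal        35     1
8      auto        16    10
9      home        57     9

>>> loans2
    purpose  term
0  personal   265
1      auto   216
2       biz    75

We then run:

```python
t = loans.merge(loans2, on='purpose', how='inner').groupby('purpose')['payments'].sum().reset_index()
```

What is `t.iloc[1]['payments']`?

252

merge on 'purpose' (how='inner') → 6 rows:
    purpose  payments  late  term
0       biz       117     4    75
1       biz        98     2    75
2       biz        37     3    75
3      auto        15     4   216
4  personal        35     1   265
5      auto        16    10   216
group by purpose, sum of payments:
purpose
auto         31
biz         252
personal     35
Name: payments, dtype: int64
reset_index():
    purpose  payments
0      auto        31
1       biz       252
2  personal        35
Hence 252.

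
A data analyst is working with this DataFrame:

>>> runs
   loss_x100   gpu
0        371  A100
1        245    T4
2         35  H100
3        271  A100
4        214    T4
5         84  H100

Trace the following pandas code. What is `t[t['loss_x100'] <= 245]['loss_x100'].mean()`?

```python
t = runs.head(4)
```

take first 4 rows:
   loss_x100   gpu
0        371  A100
1        245    T4
2         35  H100
3        271  A100
filter rows where loss_x100 <= 245:
   loss_x100   gpu
1        245    T4
2         35  H100

140.0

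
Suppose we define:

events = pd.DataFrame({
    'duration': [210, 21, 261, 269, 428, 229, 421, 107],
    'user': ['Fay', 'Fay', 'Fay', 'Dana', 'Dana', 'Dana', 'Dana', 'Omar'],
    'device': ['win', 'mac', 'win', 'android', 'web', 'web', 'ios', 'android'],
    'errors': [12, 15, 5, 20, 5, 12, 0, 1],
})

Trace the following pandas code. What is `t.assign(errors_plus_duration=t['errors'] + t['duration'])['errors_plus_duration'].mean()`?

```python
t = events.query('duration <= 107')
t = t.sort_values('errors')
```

filter rows where duration <= 107:
   duration  user   device  errors
1        21   Fay      mac      15
7       107  Omar  android       1
sort by errors:
   duration  user   device  errors
7       107  Omar  android       1
1        21   Fay      mac      15
add column errors_plus_duration = t['errors'] + t['duration']:
   duration  user   device  errors  errors_plus_duration
7       107  Omar  android       1                   108
1        21   Fay      mac      15                    36
Reading off the mean of column 'errors_plus_duration', we get 72.0.

72.0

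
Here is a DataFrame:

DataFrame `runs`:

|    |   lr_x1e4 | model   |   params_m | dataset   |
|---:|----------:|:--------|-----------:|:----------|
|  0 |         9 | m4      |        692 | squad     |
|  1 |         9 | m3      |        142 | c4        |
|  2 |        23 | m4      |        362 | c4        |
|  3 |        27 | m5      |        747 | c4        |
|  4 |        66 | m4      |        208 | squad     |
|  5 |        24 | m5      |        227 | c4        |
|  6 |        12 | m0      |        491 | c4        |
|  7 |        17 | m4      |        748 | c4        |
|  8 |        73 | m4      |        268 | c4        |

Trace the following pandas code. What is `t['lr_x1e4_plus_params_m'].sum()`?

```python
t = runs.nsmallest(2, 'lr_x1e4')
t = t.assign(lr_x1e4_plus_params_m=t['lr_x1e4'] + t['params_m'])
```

852

take 2 rows with smallest lr_x1e4:
   lr_x1e4 model  params_m dataset
0        9    m4       692   squad
1        9    m3       142      c4
add column lr_x1e4_plus_params_m = t['lr_x1e4'] + t['params_m']:
   lr_x1e4 model  params_m dataset  lr_x1e4_plus_params_m
0        9    m4       692   squad                    701
1        9    m3       142      c4                    151
The sum of column 'lr_x1e4_plus_params_m' is 852.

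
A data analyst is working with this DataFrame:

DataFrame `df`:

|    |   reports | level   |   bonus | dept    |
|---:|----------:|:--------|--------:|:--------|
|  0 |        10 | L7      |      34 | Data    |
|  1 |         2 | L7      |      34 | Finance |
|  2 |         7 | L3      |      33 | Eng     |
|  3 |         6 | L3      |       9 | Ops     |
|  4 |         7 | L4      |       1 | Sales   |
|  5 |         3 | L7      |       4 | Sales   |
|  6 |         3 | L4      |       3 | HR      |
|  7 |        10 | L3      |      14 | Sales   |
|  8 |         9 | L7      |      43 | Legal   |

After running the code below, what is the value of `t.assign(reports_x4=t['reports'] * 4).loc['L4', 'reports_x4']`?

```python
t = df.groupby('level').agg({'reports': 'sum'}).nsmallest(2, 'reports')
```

40

group by level, sum of reports:
       reports
level         
L3          23
L4          10
L7          24
take 2 rows with smallest reports:
       reports
level         
L4          10
L3          23
add column reports_x4 = t['reports'] * 4:
       reports  reports_x4
level                     
L4          10          40
L3          23          92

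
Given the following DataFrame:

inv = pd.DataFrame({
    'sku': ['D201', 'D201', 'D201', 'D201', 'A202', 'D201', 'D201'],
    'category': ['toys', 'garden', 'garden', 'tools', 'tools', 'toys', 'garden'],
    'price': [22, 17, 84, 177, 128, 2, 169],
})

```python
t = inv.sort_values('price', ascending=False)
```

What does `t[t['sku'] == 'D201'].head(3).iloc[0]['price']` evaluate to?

sort by price descending:
    sku category  price
3  D201    tools    177
6  D201   garden    169
4  A202    tools    128
2  D201   garden     84
0  D201     toys     22
1  D201   garden     17
5  D201     toys      2
filter rows where sku == 'D201':
    sku category  price
3  D201    tools    177
6  D201   garden    169
2  D201   garden     84
0  D201     toys     22
1  D201   garden     17
5  D201     toys      2
take first 3 rows:
    sku category  price
3  D201    tools    177
6  D201   garden    169
2  D201   garden     84
So iloc[0]['price'] = 177.

177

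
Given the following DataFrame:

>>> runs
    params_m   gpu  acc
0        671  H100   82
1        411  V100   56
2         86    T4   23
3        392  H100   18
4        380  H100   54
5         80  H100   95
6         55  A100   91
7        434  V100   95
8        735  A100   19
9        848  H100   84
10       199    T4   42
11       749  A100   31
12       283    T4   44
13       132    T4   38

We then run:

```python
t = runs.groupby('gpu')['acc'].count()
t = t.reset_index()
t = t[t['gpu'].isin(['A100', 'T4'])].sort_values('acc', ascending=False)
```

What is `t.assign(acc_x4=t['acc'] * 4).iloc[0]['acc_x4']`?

group by gpu, count of acc:
gpu
A100    3
H100    5
T4      4
V100    2
Name: acc, dtype: int64
reset_index():
    gpu  acc
0  A100    3
1  H100    5
2    T4    4
3  V100    2
filter rows where gpu in ['A100', 'T4']:
    gpu  acc
0  A100    3
2    T4    4
sort by acc descending:
    gpu  acc
2    T4    4
0  A100    3
add column acc_x4 = t['acc'] * 4:
    gpu  acc  acc_x4
2    T4    4      16
0  A100    3      12

16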